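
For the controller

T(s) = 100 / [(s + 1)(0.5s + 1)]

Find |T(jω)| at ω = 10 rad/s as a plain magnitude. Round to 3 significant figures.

At ω = 10 rad/s:
pole (1 + j10·1) = 1 + j10 → |·| ≈ 10.05, ∠ ≈ 84.29°
pole (1 + j10·0.5) = 1 + j5 → |·| ≈ 5.099, ∠ ≈ 78.69°
|T| = 100 · 1 / (10.05 · 5.099) ≈ 1.9514

1.95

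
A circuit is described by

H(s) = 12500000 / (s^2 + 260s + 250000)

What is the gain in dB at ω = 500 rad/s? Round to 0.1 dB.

39.7 dB

At s = jω = j500:
quadratic: (j500)² + 260·j500 + 250000 = 0 + j130000 → |·| ≈ 1.3e+05, ∠ ≈ 90.00°
|H| = 12500000 / 1.3e+05 ≈ 96.154
Gain = 20 log₁₀(96.154) ≈ 39.66 dB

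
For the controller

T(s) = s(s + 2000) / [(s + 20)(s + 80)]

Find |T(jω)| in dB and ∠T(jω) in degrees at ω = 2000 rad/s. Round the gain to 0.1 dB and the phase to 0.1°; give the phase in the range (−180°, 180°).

At s = jω = j2000:
zero (s+2000): 2000 + j2000 → |·| = √(2000²+2000²) = √8000000 ≈ 2828.4, ∠ = arctan(2000/2000) ≈ 45.00°
zero at origin: s = j2000 → |·| = 2000, ∠ = 90.00°
pole (s+20): 20 + j2000 → |·| = √(20²+2000²) = √4000400 ≈ 2000.1, ∠ = arctan(2000/20) ≈ 89.43°
pole (s+80): 80 + j2000 → |·| = √(80²+2000²) = √4006400 ≈ 2001.6, ∠ = arctan(2000/80) ≈ 87.71°
|T| = 1 · 5.6568e+06 / 4.0034e+06 ≈ 1.413
Gain = 20 log₁₀(1.413) ≈ 3.00 dB
∠T = 135.00° − 177.14° = -42.14°

3.0 dB, -42.1°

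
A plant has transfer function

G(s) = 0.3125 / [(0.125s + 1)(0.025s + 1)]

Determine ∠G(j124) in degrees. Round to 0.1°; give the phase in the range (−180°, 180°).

At ω = 124 rad/s:
pole (1 + j124·0.125) = 1 + j15.5 → |·| ≈ 15.532, ∠ ≈ 86.31°
pole (1 + j124·0.025) = 1 + j3.1 → |·| ≈ 3.2573, ∠ ≈ 72.12°
∠G = (0°) − (86.31° + 72.12°) = -158.43°

-158.4°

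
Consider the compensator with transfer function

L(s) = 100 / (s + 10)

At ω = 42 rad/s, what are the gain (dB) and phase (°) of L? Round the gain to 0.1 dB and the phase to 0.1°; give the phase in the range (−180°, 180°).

7.3 dB, -76.6°

At s = jω = j42:
pole (s+10): 10 + j42 → |·| = √(10²+42²) = √1864 ≈ 43.174, ∠ = arctan(42/10) ≈ 76.61°
|L| = 100 / 43.174 ≈ 2.3162
Gain = 20 log₁₀(2.3162) ≈ 7.30 dB
∠L = 0.00° − 76.61° = -76.61°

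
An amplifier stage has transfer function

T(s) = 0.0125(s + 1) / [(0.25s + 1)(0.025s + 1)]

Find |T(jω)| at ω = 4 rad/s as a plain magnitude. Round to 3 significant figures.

0.0363

At ω = 4 rad/s:
zero (1 + j4·1) = 1 + j4 → |·| ≈ 4.1231, ∠ ≈ 75.96°
pole (1 + j4·0.25) = 1 + j1 → |·| ≈ 1.4142, ∠ ≈ 45.00°
pole (1 + j4·0.025) = 1 + j0.1 → |·| ≈ 1.005, ∠ ≈ 5.71°
|T| = 0.0125 · 4.1231 / (1.4142 · 1.005) ≈ 0.036262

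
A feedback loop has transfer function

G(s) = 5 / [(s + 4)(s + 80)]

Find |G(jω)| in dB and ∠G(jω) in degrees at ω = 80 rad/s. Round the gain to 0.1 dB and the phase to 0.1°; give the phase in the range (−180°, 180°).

At s = jω = j80:
pole (s+4): 4 + j80 → |·| = √(4²+80²) = √6416 ≈ 80.1, ∠ = arctan(80/4) ≈ 87.14°
pole (s+80): 80 + j80 → |·| = √(80²+80²) = √12800 ≈ 113.14, ∠ = arctan(80/80) ≈ 45.00°
|G| = 5 / 9062.5 ≈ 0.00055172
Gain = 20 log₁₀(0.00055172) ≈ -65.17 dB
∠G = 0.00° − 132.14° = -132.14°

-65.2 dB, -132.1°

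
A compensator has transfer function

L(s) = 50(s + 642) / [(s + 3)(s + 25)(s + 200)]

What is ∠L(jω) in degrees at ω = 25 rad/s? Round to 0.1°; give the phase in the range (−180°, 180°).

-133.1°

At s = jω = j25:
zero (s+642): 642 + j25 → |·| = √(642²+25²) = √412789 ≈ 642.49, ∠ = arctan(25/642) ≈ 2.23°
pole (s+3): 3 + j25 → |·| = √(3²+25²) = √634 ≈ 25.179, ∠ = arctan(25/3) ≈ 83.16°
pole (s+25): 25 + j25 → |·| = √(25²+25²) = √1250 ≈ 35.355, ∠ = arctan(25/25) ≈ 45.00°
pole (s+200): 200 + j25 → |·| = √(200²+25²) = √40625 ≈ 201.56, ∠ = arctan(25/200) ≈ 7.13°
∠L = 2.23° − 135.29° = -133.06°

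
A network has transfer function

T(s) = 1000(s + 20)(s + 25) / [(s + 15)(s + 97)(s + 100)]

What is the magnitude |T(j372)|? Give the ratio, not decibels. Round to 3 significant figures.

2.52

At s = jω = j372:
zero (s+20): 20 + j372 → |·| = √(20²+372²) = √138784 ≈ 372.54, ∠ = arctan(372/20) ≈ 86.92°
zero (s+25): 25 + j372 → |·| = √(25²+372²) = √139009 ≈ 372.84, ∠ = arctan(372/25) ≈ 86.16°
pole (s+15): 15 + j372 → |·| = √(15²+372²) = √138609 ≈ 372.3, ∠ = arctan(372/15) ≈ 87.69°
pole (s+97): 97 + j372 → |·| = √(97²+372²) = √147793 ≈ 384.44, ∠ = arctan(372/97) ≈ 75.39°
pole (s+100): 100 + j372 → |·| = √(100²+372²) = √148384 ≈ 385.21, ∠ = arctan(372/100) ≈ 74.95°
|T| = 1000 · 1.389e+05 / 5.5134e+07 ≈ 2.5193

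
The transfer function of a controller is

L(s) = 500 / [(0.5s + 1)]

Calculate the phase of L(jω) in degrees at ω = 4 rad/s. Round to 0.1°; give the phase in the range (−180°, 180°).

At ω = 4 rad/s:
pole (1 + j4·0.5) = 1 + j2 → |·| ≈ 2.2361, ∠ ≈ 63.43°
∠L = (0°) − (63.43°) = -63.43°

-63.4°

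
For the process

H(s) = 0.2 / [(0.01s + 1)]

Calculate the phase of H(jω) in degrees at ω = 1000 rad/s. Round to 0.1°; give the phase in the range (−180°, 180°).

-84.3°

At ω = 1000 rad/s:
pole (1 + j1000·0.01) = 1 + j10 → |·| ≈ 10.05, ∠ ≈ 84.29°
∠H = (0°) − (84.29°) = -84.29°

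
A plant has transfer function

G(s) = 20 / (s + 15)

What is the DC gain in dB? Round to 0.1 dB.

2.5 dB

G(0) = 20 / 15 ≈ 1.3333
20 log₁₀(1.3333) ≈ 2.50 dB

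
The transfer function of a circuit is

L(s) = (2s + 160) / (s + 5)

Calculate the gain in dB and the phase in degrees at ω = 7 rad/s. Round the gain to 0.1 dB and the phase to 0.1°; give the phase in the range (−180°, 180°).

25.4 dB, -49.5°

Substitute s = j7:
Numerator: 2(j7) + 160 = 160 + j14
Denominator: (j7) + 5 = 5 + j7
|N| = √(160² + 14²) ≈ 160.61, ∠N ≈ 5.00°
|D| = √(5² + 7²) ≈ 8.6023, ∠D ≈ 54.46°
|L| = 160.61 / 8.6023 ≈ 18.671
Gain = 20 log₁₀(18.671) ≈ 25.42 dB
∠L = 5.00° − 54.46° = -49.46°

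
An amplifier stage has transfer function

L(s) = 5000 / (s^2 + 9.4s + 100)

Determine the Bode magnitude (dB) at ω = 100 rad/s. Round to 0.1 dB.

-6.0 dB

At s = jω = j100:
quadratic: (j100)² + 9.4·j100 + 100 = -9900 + j940 → |·| ≈ 9944.5, ∠ ≈ 174.58°
|L| = 5000 / 9944.5 ≈ 0.50279
Gain = 20 log₁₀(0.50279) ≈ -5.97 dB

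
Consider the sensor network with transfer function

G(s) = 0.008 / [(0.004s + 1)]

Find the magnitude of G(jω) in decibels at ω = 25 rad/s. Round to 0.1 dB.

-42.0 dB

At ω = 25 rad/s:
pole (1 + j25·0.004) = 1 + j0.1 → |·| ≈ 1.005, ∠ ≈ 5.71°
|G| = 0.008 · 1 / (1.005) ≈ 0.0079602
Gain = 20 log₁₀(0.0079602) ≈ -41.98 dB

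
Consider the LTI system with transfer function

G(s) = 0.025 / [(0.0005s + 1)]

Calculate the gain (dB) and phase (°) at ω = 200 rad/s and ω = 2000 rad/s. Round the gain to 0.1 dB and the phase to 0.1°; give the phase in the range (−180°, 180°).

ω = 200: -32.1 dB, -5.7°; ω = 2000: -35.1 dB, -45.0°

At ω = 200 rad/s:
pole (1 + j200·0.0005) = 1 + j0.1 → |·| ≈ 1.005, ∠ ≈ 5.71°
|G| = 0.025 · 1 / (1.005) ≈ 0.024876
Gain = 20 log₁₀(0.024876) ≈ -32.08 dB
∠G = (0°) − (5.71°) = -5.71°

At ω = 2000 rad/s:
pole (1 + j2000·0.0005) = 1 + j1 → |·| ≈ 1.4142, ∠ ≈ 45.00°
|G| = 0.025 · 1 / (1.4142) ≈ 0.017678
Gain = 20 log₁₀(0.017678) ≈ -35.05 dB
∠G = (0°) − (45.00°) = -45.00°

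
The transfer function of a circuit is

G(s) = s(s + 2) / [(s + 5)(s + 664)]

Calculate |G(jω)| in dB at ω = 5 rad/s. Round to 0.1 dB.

-44.8 dB

At s = jω = j5:
zero (s+2): 2 + j5 → |·| = √(2²+5²) = √29 ≈ 5.3852, ∠ = arctan(5/2) ≈ 68.20°
zero at origin: s = j5 → |·| = 5, ∠ = 90.00°
pole (s+5): 5 + j5 → |·| = √(5²+5²) = √50 ≈ 7.0711, ∠ = arctan(5/5) ≈ 45.00°
pole (s+664): 664 + j5 → |·| = √(664²+5²) = √440921 ≈ 664.02, ∠ = arctan(5/664) ≈ 0.43°
|G| = 1 · 26.926 / 4695.4 ≈ 0.0057345
Gain = 20 log₁₀(0.0057345) ≈ -44.83 dB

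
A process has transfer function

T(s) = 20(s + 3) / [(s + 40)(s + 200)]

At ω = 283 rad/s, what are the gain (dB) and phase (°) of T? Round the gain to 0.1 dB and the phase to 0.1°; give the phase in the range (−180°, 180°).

-24.9 dB, -47.3°

At s = jω = j283:
zero (s+3): 3 + j283 → |·| = √(3²+283²) = √80098 ≈ 283.02, ∠ = arctan(283/3) ≈ 89.39°
pole (s+40): 40 + j283 → |·| = √(40²+283²) = √81689 ≈ 285.81, ∠ = arctan(283/40) ≈ 81.95°
pole (s+200): 200 + j283 → |·| = √(200²+283²) = √120089 ≈ 346.54, ∠ = arctan(283/200) ≈ 54.75°
|T| = 20 · 283.02 / 99045 ≈ 0.05715
Gain = 20 log₁₀(0.05715) ≈ -24.86 dB
∠T = 89.39° − 136.70° = -47.31°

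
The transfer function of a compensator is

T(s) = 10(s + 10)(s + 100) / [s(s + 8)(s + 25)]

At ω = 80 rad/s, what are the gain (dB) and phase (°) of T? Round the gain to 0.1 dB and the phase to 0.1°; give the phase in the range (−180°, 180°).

At s = jω = j80:
zero (s+10): 10 + j80 → |·| = √(10²+80²) = √6500 ≈ 80.623, ∠ = arctan(80/10) ≈ 82.87°
zero (s+100): 100 + j80 → |·| = √(100²+80²) = √16400 ≈ 128.06, ∠ = arctan(80/100) ≈ 38.66°
pole (s+8): 8 + j80 → |·| = √(8²+80²) = √6464 ≈ 80.399, ∠ = arctan(80/8) ≈ 84.29°
pole (s+25): 25 + j80 → |·| = √(25²+80²) = √7025 ≈ 83.815, ∠ = arctan(80/25) ≈ 72.65°
pole at origin: |s| = 80, ∠ = 90.00° (in denominator)
|T| = 10 · 10325 / 5.3909e+05 ≈ 0.19153
Gain = 20 log₁₀(0.19153) ≈ -14.36 dB
∠T = 121.53° − 246.94° = -125.41°

-14.4 dB, -125.4°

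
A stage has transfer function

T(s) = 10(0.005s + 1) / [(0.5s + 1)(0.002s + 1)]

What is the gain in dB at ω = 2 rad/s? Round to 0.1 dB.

At ω = 2 rad/s:
zero (1 + j2·0.005) = 1 + j0.01 → |·| ≈ 1, ∠ ≈ 0.57°
pole (1 + j2·0.5) = 1 + j1 → |·| ≈ 1.4142, ∠ ≈ 45.00°
pole (1 + j2·0.002) = 1 + j0.004 → |·| ≈ 1, ∠ ≈ 0.23°
|T| = 10 · 1 / (1.4142 · 1) ≈ 7.0711
Gain = 20 log₁₀(7.0711) ≈ 16.99 dB

17.0 dB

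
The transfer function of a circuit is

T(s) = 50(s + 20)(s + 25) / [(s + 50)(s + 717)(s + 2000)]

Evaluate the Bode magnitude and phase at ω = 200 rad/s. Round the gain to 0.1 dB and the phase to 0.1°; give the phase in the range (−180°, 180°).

-43.7 dB, 69.9°

At s = jω = j200:
zero (s+20): 20 + j200 → |·| = √(20²+200²) = √40400 ≈ 201, ∠ = arctan(200/20) ≈ 84.29°
zero (s+25): 25 + j200 → |·| = √(25²+200²) = √40625 ≈ 201.56, ∠ = arctan(200/25) ≈ 82.87°
pole (s+50): 50 + j200 → |·| = √(50²+200²) = √42500 ≈ 206.16, ∠ = arctan(200/50) ≈ 75.96°
pole (s+717): 717 + j200 → |·| = √(717²+200²) = √554089 ≈ 744.37, ∠ = arctan(200/717) ≈ 15.59°
pole (s+2000): 2000 + j200 → |·| = √(2000²+200²) = √4040000 ≈ 2010, ∠ = arctan(200/2000) ≈ 5.71°
|T| = 50 · 40514 / 3.0845e+08 ≈ 0.0065674
Gain = 20 log₁₀(0.0065674) ≈ -43.65 dB
∠T = 167.16° − 97.26° = 69.90°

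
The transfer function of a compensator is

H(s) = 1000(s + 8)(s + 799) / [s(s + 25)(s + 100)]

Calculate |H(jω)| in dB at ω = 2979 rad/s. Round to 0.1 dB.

-9.2 dB

At s = jω = j2979:
zero (s+8): 8 + j2979 → |·| = √(8²+2979²) = √8874505 ≈ 2979, ∠ = arctan(2979/8) ≈ 89.85°
zero (s+799): 799 + j2979 → |·| = √(799²+2979²) = √9512842 ≈ 3084.3, ∠ = arctan(2979/799) ≈ 74.99°
pole (s+25): 25 + j2979 → |·| = √(25²+2979²) = √8875066 ≈ 2979.1, ∠ = arctan(2979/25) ≈ 89.52°
pole (s+100): 100 + j2979 → |·| = √(100²+2979²) = √8884441 ≈ 2980.7, ∠ = arctan(2979/100) ≈ 88.08°
pole at origin: |s| = 2979, ∠ = 90.00° (in denominator)
|H| = 1000 · 9.1881e+06 / 2.6453e+10 ≈ 0.34734
Gain = 20 log₁₀(0.34734) ≈ -9.18 dB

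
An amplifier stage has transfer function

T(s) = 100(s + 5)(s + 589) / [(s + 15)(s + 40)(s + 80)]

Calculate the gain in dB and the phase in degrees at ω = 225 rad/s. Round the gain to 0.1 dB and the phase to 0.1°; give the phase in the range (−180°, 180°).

At s = jω = j225:
zero (s+5): 5 + j225 → |·| = √(5²+225²) = √50650 ≈ 225.06, ∠ = arctan(225/5) ≈ 88.73°
zero (s+589): 589 + j225 → |·| = √(589²+225²) = √397546 ≈ 630.51, ∠ = arctan(225/589) ≈ 20.91°
pole (s+15): 15 + j225 → |·| = √(15²+225²) = √50850 ≈ 225.5, ∠ = arctan(225/15) ≈ 86.19°
pole (s+40): 40 + j225 → |·| = √(40²+225²) = √52225 ≈ 228.53, ∠ = arctan(225/40) ≈ 79.92°
pole (s+80): 80 + j225 → |·| = √(80²+225²) = √57025 ≈ 238.8, ∠ = arctan(225/80) ≈ 70.43°
|T| = 100 · 1.419e+05 / 1.2306e+07 ≈ 1.1531
Gain = 20 log₁₀(1.1531) ≈ 1.24 dB
∠T = 109.64° − 236.54° = -126.90°

1.2 dB, -126.9°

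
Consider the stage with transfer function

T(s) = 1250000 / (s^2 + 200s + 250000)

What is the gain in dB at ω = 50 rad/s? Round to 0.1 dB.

At s = jω = j50:
quadratic: (j50)² + 200·j50 + 250000 = 247500 + j10000 → |·| ≈ 2.477e+05, ∠ ≈ 2.31°
|T| = 1250000 / 2.477e+05 ≈ 5.0464
Gain = 20 log₁₀(5.0464) ≈ 14.06 dB

14.1 dB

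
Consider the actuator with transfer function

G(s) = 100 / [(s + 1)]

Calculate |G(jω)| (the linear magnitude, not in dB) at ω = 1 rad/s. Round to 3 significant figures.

70.7

At ω = 1 rad/s:
pole (1 + j1·1) = 1 + j1 → |·| ≈ 1.4142, ∠ ≈ 45.00°
|G| = 100 · 1 / (1.4142) ≈ 70.711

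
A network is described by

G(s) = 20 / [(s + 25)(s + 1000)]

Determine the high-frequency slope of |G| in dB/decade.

-40 dB/decade

Each pole contributes −20 dB/decade at high frequency; each zero contributes +20 dB/decade.
Net: 0 zero(s) − 2 pole(s) → -40 dB/decade.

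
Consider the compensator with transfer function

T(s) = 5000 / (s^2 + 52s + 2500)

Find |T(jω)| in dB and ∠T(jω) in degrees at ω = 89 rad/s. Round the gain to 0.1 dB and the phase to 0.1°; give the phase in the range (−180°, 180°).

-3.1 dB, -139.5°

At s = jω = j89:
quadratic: (j89)² + 52·j89 + 2500 = -5421 + j4628 → |·| ≈ 7127.8, ∠ ≈ 139.51°
|T| = 5000 / 7127.8 ≈ 0.70148
Gain = 20 log₁₀(0.70148) ≈ -3.08 dB
∠T = 0.00° − 139.51° = -139.51°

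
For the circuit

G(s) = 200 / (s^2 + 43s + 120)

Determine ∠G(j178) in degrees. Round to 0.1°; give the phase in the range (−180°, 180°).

Substitute s = j178:
Numerator: 200 = 200 + j0
Denominator: (j178)^2 + 43(j178) + 120 = -31564 + j7654
|N| = √(200² + 0²) ≈ 200, ∠N ≈ 0.00°
|D| = √(31564² + 7654²) ≈ 32479, ∠D ≈ 166.37°
∠G = 0.00° − 166.37° = -166.37°

-166.4°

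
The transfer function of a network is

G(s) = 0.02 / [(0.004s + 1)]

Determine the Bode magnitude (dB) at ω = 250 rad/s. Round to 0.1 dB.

-37.0 dB

At ω = 250 rad/s:
pole (1 + j250·0.004) = 1 + j1 → |·| ≈ 1.4142, ∠ ≈ 45.00°
|G| = 0.02 · 1 / (1.4142) ≈ 0.014142
Gain = 20 log₁₀(0.014142) ≈ -36.99 dB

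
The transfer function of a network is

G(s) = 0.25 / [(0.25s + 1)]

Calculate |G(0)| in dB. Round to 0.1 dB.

-12.0 dB

G(0) = 0.25 · 1 / 1 = 0.25
20 log₁₀(0.25) ≈ -12.04 dB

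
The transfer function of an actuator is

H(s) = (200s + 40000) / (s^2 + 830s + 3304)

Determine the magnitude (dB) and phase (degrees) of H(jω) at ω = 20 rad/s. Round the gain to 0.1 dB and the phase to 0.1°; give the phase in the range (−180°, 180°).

7.6 dB, -74.4°

Substitute s = j20:
Numerator: 200(j20) + 40000 = 40000 + j4000
Denominator: (j20)^2 + 830(j20) + 3304 = 2904 + j16600
|N| = √(40000² + 4000²) ≈ 40200, ∠N ≈ 5.71°
|D| = √(2904² + 16600²) ≈ 16852, ∠D ≈ 80.08°
|H| = 40200 / 16852 ≈ 2.3855
Gain = 20 log₁₀(2.3855) ≈ 7.55 dB
∠H = 5.71° − 80.08° = -74.37°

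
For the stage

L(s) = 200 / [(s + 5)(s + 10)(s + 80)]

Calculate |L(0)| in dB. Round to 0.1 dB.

L(0) = 200 / (5·10·80) = 0.05
20 log₁₀(0.05) ≈ -26.02 dB

-26.0 dB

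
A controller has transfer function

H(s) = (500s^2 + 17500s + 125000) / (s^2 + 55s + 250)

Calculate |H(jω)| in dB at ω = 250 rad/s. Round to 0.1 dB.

53.9 dB

Substitute s = j250:
Numerator: 500(j250)^2 + 17500(j250) + 125000 = -31125000 + j4375000
Denominator: (j250)^2 + 55(j250) + 250 = -62250 + j13750
|N| = √(31125000² + 4375000²) ≈ 3.1431e+07, ∠N ≈ 172.00°
|D| = √(62250² + 13750²) ≈ 63750, ∠D ≈ 167.54°
|H| = 3.1431e+07 / 63750 ≈ 493.04
Gain = 20 log₁₀(493.04) ≈ 53.86 dB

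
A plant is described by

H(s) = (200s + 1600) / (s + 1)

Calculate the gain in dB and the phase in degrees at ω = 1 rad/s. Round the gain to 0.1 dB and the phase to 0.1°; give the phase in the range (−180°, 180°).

61.1 dB, -37.9°

Substitute s = j1:
Numerator: 200(j1) + 1600 = 1600 + j200
Denominator: (j1) + 1 = 1 + j1
|N| = √(1600² + 200²) ≈ 1612.5, ∠N ≈ 7.13°
|D| = √(1² + 1²) ≈ 1.4142, ∠D ≈ 45.00°
|H| = 1612.5 / 1.4142 ≈ 1140.2
Gain = 20 log₁₀(1140.2) ≈ 61.14 dB
∠H = 7.13° − 45.00° = -37.87°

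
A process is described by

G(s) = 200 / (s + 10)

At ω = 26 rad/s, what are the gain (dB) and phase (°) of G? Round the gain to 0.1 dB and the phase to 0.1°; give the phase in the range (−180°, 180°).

17.1 dB, -69.0°

Substitute s = j26:
Numerator: 200 = 200 + j0
Denominator: (j26) + 10 = 10 + j26
|N| = √(200² + 0²) ≈ 200, ∠N ≈ 0.00°
|D| = √(10² + 26²) ≈ 27.857, ∠D ≈ 68.96°
|G| = 200 / 27.857 ≈ 7.1795
Gain = 20 log₁₀(7.1795) ≈ 17.12 dB
∠G = 0.00° − 68.96° = -68.96°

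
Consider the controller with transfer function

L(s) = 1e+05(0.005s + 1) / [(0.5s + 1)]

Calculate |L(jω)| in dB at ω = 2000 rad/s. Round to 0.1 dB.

At ω = 2000 rad/s:
zero (1 + j2000·0.005) = 1 + j10 → |·| ≈ 10.05, ∠ ≈ 84.29°
pole (1 + j2000·0.5) = 1 + j1000 → |·| ≈ 1000, ∠ ≈ 89.94°
|L| = 1e+05 · 10.05 / (1000) ≈ 1005
Gain = 20 log₁₀(1005) ≈ 60.04 dB

60.0 dB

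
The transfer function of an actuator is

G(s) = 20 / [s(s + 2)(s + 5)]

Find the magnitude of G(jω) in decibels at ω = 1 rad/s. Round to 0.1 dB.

At s = jω = j1:
pole (s+2): 2 + j1 → |·| = √(2²+1²) = √5 ≈ 2.2361, ∠ = arctan(1/2) ≈ 26.57°
pole (s+5): 5 + j1 → |·| = √(5²+1²) = √26 ≈ 5.099, ∠ = arctan(1/5) ≈ 11.31°
pole at origin: |s| = 1, ∠ = 90.00° (in denominator)
|G| = 20 / 11.402 ≈ 1.7541
Gain = 20 log₁₀(1.7541) ≈ 4.88 dB

4.9 dB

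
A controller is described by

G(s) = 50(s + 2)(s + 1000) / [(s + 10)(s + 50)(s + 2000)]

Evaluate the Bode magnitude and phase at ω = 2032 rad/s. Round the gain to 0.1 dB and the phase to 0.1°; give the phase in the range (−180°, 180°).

At s = jω = j2032:
zero (s+2): 2 + j2032 → |·| = √(2²+2032²) = √4129028 ≈ 2032, ∠ = arctan(2032/2) ≈ 89.94°
zero (s+1000): 1000 + j2032 → |·| = √(1000²+2032²) = √5129024 ≈ 2264.7, ∠ = arctan(2032/1000) ≈ 63.80°
pole (s+10): 10 + j2032 → |·| = √(10²+2032²) = √4129124 ≈ 2032, ∠ = arctan(2032/10) ≈ 89.72°
pole (s+50): 50 + j2032 → |·| = √(50²+2032²) = √4131524 ≈ 2032.6, ∠ = arctan(2032/50) ≈ 88.59°
pole (s+2000): 2000 + j2032 → |·| = √(2000²+2032²) = √8129024 ≈ 2851.1, ∠ = arctan(2032/2000) ≈ 45.45°
|G| = 50 · 4.6019e+06 / 1.1776e+10 ≈ 0.019539
Gain = 20 log₁₀(0.019539) ≈ -34.18 dB
∠G = 153.74° − 223.76° = -70.02°

-34.2 dB, -70.0°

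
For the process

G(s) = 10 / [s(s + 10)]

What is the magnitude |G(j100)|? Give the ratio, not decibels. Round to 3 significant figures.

0.000995

At s = jω = j100:
pole (s+10): 10 + j100 → |·| = √(10²+100²) = √10100 ≈ 100.5, ∠ = arctan(100/10) ≈ 84.29°
pole at origin: |s| = 100, ∠ = 90.00° (in denominator)
|G| = 10 / 10050 ≈ 0.00099502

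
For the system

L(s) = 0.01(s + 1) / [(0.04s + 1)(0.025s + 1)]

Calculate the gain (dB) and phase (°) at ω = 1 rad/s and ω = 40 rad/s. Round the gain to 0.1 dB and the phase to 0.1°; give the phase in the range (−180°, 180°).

ω = 1: -37.0 dB, 41.3°; ω = 40: -16.5 dB, -14.4°

At ω = 1 rad/s:
zero (1 + j1·1) = 1 + j1 → |·| ≈ 1.4142, ∠ ≈ 45.00°
pole (1 + j1·0.04) = 1 + j0.04 → |·| ≈ 1.0008, ∠ ≈ 2.29°
pole (1 + j1·0.025) = 1 + j0.025 → |·| ≈ 1.0003, ∠ ≈ 1.43°
|L| = 0.01 · 1.4142 / (1.0008 · 1.0003) ≈ 0.014126
Gain = 20 log₁₀(0.014126) ≈ -37.00 dB
∠L = (45.00°) − (2.29° + 1.43°) = 41.28°

At ω = 40 rad/s:
zero (1 + j40·1) = 1 + j40 → |·| ≈ 40.012, ∠ ≈ 88.57°
pole (1 + j40·0.04) = 1 + j1.6 → |·| ≈ 1.8868, ∠ ≈ 57.99°
pole (1 + j40·0.025) = 1 + j1 → |·| ≈ 1.4142, ∠ ≈ 45.00°
|L| = 0.01 · 40.012 / (1.8868 · 1.4142) ≈ 0.14995
Gain = 20 log₁₀(0.14995) ≈ -16.48 dB
∠L = (88.57°) − (57.99° + 45.00°) = -14.42°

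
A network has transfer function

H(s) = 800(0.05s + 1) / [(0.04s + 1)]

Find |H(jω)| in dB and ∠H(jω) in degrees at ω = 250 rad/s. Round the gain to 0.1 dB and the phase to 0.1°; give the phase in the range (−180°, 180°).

At ω = 250 rad/s:
zero (1 + j250·0.05) = 1 + j12.5 → |·| ≈ 12.54, ∠ ≈ 85.43°
pole (1 + j250·0.04) = 1 + j10 → |·| ≈ 10.05, ∠ ≈ 84.29°
|H| = 800 · 12.54 / (10.05) ≈ 998.21
Gain = 20 log₁₀(998.21) ≈ 59.98 dB
∠H = (85.43°) − (84.29°) = 1.14°

60.0 dB, 1.1°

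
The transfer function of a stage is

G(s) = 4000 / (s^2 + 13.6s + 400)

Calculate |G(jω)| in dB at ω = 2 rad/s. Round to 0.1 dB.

20.1 dB

At s = jω = j2:
quadratic: (j2)² + 13.6·j2 + 400 = 396 + j27.2 → |·| ≈ 396.93, ∠ ≈ 3.93°
|G| = 4000 / 396.93 ≈ 10.077
Gain = 20 log₁₀(10.077) ≈ 20.07 dB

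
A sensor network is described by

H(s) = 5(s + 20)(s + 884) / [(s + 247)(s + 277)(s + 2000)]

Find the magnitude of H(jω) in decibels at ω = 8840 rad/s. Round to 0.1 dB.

-65.1 dB

At s = jω = j8840:
zero (s+20): 20 + j8840 → |·| = √(20²+8840²) = √78146000 ≈ 8840, ∠ = arctan(8840/20) ≈ 89.87°
zero (s+884): 884 + j8840 → |·| = √(884²+8840²) = √78927056 ≈ 8884.1, ∠ = arctan(8840/884) ≈ 84.29°
pole (s+247): 247 + j8840 → |·| = √(247²+8840²) = √78206609 ≈ 8843.5, ∠ = arctan(8840/247) ≈ 88.40°
pole (s+277): 277 + j8840 → |·| = √(277²+8840²) = √78222329 ≈ 8844.3, ∠ = arctan(8840/277) ≈ 88.21°
pole (s+2000): 2000 + j8840 → |·| = √(2000²+8840²) = √82145600 ≈ 9063.4, ∠ = arctan(8840/2000) ≈ 77.25°
|H| = 5 · 7.8535e+07 / 7.0889e+11 ≈ 0.00055393
Gain = 20 log₁₀(0.00055393) ≈ -65.13 dB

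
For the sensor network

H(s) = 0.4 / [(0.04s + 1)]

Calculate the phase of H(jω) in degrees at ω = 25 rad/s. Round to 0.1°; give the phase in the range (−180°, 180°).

At ω = 25 rad/s:
pole (1 + j25·0.04) = 1 + j1 → |·| ≈ 1.4142, ∠ ≈ 45.00°
∠H = (0°) − (45.00°) = -45.00°

-45.0°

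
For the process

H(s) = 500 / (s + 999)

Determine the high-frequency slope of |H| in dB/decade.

-20 dB/decade

Each pole contributes −20 dB/decade at high frequency; each zero contributes +20 dB/decade.
Net: 0 zero(s) − 1 pole(s) → -20 dB/decade.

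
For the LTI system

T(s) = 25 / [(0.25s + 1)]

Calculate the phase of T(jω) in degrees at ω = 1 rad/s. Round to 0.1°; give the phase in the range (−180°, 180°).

At ω = 1 rad/s:
pole (1 + j1·0.25) = 1 + j0.25 → |·| ≈ 1.0308, ∠ ≈ 14.04°
∠T = (0°) − (14.04°) = -14.04°

-14.0°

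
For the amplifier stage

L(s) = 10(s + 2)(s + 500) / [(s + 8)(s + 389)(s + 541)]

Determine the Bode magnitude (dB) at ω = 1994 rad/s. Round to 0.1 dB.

-46.2 dB

At s = jω = j1994:
zero (s+2): 2 + j1994 → |·| = √(2²+1994²) = √3976040 ≈ 1994, ∠ = arctan(1994/2) ≈ 89.94°
zero (s+500): 500 + j1994 → |·| = √(500²+1994²) = √4226036 ≈ 2055.7, ∠ = arctan(1994/500) ≈ 75.92°
pole (s+8): 8 + j1994 → |·| = √(8²+1994²) = √3976100 ≈ 1994, ∠ = arctan(1994/8) ≈ 89.77°
pole (s+389): 389 + j1994 → |·| = √(389²+1994²) = √4127357 ≈ 2031.6, ∠ = arctan(1994/389) ≈ 78.96°
pole (s+541): 541 + j1994 → |·| = √(541²+1994²) = √4268717 ≈ 2066.1, ∠ = arctan(1994/541) ≈ 74.82°
|L| = 10 · 4.0991e+06 / 8.3698e+09 ≈ 0.0048975
Gain = 20 log₁₀(0.0048975) ≈ -46.20 dB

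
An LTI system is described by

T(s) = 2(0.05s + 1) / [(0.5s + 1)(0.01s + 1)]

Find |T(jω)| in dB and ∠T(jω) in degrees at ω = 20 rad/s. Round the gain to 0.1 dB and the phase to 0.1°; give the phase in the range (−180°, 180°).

-11.2 dB, -50.6°

At ω = 20 rad/s:
zero (1 + j20·0.05) = 1 + j1 → |·| ≈ 1.4142, ∠ ≈ 45.00°
pole (1 + j20·0.5) = 1 + j10 → |·| ≈ 10.05, ∠ ≈ 84.29°
pole (1 + j20·0.01) = 1 + j0.2 → |·| ≈ 1.0198, ∠ ≈ 11.31°
|T| = 2 · 1.4142 / (10.05 · 1.0198) ≈ 0.27597
Gain = 20 log₁₀(0.27597) ≈ -11.18 dB
∠T = (45.00°) − (84.29° + 11.31°) = -50.60°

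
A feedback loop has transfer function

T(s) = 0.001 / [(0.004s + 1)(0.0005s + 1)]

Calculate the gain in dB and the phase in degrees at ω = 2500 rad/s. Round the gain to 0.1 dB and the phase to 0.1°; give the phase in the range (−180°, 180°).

At ω = 2500 rad/s:
pole (1 + j2500·0.004) = 1 + j10 → |·| ≈ 10.05, ∠ ≈ 84.29°
pole (1 + j2500·0.0005) = 1 + j1.25 → |·| ≈ 1.6008, ∠ ≈ 51.34°
|T| = 0.001 · 1 / (10.05 · 1.6008) ≈ 6.2158e-05
Gain = 20 log₁₀(6.2158e-05) ≈ -84.13 dB
∠T = (0°) − (84.29° + 51.34°) = -135.63°

-84.1 dB, -135.6°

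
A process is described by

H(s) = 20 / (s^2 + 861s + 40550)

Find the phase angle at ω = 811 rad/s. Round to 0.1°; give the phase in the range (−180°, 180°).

Substitute s = j811:
Numerator: 20 = 20 + j0
Denominator: (j811)^2 + 861(j811) + 40550 = -617171 + j698271
|N| = √(20² + 0²) ≈ 20, ∠N ≈ 0.00°
|D| = √(617171² + 698271²) ≈ 9.3192e+05, ∠D ≈ 131.47°
∠H = 0.00° − 131.47° = -131.47°

-131.5°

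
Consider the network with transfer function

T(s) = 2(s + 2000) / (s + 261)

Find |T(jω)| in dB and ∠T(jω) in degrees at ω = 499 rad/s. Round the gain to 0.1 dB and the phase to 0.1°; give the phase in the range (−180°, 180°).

17.3 dB, -48.4°

At s = jω = j499:
zero (s+2000): 2000 + j499 → |·| = √(2000²+499²) = √4249001 ≈ 2061.3, ∠ = arctan(499/2000) ≈ 14.01°
pole (s+261): 261 + j499 → |·| = √(261²+499²) = √317122 ≈ 563.14, ∠ = arctan(499/261) ≈ 62.39°
|T| = 2 · 2061.3 / 563.14 ≈ 7.3207
Gain = 20 log₁₀(7.3207) ≈ 17.29 dB
∠T = 14.01° − 62.39° = -48.38°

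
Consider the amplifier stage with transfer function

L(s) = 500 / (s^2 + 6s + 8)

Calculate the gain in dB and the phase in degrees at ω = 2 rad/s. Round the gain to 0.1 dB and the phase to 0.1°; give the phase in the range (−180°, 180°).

31.9 dB, -71.6°

Substitute s = j2:
Numerator: 500 = 500 + j0
Denominator: (j2)^2 + 6(j2) + 8 = 4 + j12
|N| = √(500² + 0²) ≈ 500, ∠N ≈ 0.00°
|D| = √(4² + 12²) ≈ 12.649, ∠D ≈ 71.57°
|L| = 500 / 12.649 ≈ 39.529
Gain = 20 log₁₀(39.529) ≈ 31.94 dB
∠L = 0.00° − 71.57° = -71.57°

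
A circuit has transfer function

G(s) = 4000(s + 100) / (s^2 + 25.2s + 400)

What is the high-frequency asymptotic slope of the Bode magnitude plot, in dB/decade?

Each pole contributes −20 dB/decade at high frequency; each zero contributes +20 dB/decade.
Net: 1 zero(s) − 2 pole(s) → -20 dB/decade.

-20 dB/decade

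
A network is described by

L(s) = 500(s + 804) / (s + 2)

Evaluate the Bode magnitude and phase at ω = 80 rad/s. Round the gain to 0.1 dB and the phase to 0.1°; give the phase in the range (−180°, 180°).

74.1 dB, -82.9°

At s = jω = j80:
zero (s+804): 804 + j80 → |·| = √(804²+80²) = √652816 ≈ 807.97, ∠ = arctan(80/804) ≈ 5.68°
pole (s+2): 2 + j80 → |·| = √(2²+80²) = √6404 ≈ 80.025, ∠ = arctan(80/2) ≈ 88.57°
|L| = 500 · 807.97 / 80.025 ≈ 5048.2
Gain = 20 log₁₀(5048.2) ≈ 74.06 dB
∠L = 5.68° − 88.57° = -82.89°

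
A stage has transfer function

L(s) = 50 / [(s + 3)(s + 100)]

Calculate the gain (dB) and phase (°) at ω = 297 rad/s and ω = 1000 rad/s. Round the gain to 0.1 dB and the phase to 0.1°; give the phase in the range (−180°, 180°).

At s = jω = j297:
pole (s+3): 3 + j297 → |·| = √(3²+297²) = √88218 ≈ 297.02, ∠ = arctan(297/3) ≈ 89.42°
pole (s+100): 100 + j297 → |·| = √(100²+297²) = √98209 ≈ 313.38, ∠ = arctan(297/100) ≈ 71.39°
|L| = 50 / 93080 ≈ 0.00053717
Gain = 20 log₁₀(0.00053717) ≈ -65.40 dB
∠L = 0.00° − 160.81° = -160.81°

At s = jω = j1000:
pole (s+3): 3 + j1000 → |·| = √(3²+1000²) = √1000009 ≈ 1000, ∠ = arctan(1000/3) ≈ 89.83°
pole (s+100): 100 + j1000 → |·| = √(100²+1000²) = √1010000 ≈ 1005, ∠ = arctan(1000/100) ≈ 84.29°
|L| = 50 / 1.005e+06 ≈ 4.9751e-05
Gain = 20 log₁₀(4.9751e-05) ≈ -86.06 dB
∠L = 0.00° − 174.12° = -174.12°

ω = 297: -65.4 dB, -160.8°; ω = 1000: -86.1 dB, -174.1°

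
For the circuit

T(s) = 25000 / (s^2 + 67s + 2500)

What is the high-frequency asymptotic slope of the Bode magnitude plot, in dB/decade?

Each pole contributes −20 dB/decade at high frequency; each zero contributes +20 dB/decade.
Net: 0 zero(s) − 2 pole(s) → -40 dB/decade.

-40 dB/decade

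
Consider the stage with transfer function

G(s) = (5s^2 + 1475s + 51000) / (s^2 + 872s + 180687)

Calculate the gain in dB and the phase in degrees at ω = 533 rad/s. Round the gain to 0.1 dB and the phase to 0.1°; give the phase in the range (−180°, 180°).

Substitute s = j533:
Numerator: 5(j533)^2 + 1475(j533) + 51000 = -1369445 + j786175
Denominator: (j533)^2 + 872(j533) + 180687 = -103402 + j464776
|N| = √(1369445² + 786175²) ≈ 1.5791e+06, ∠N ≈ 150.14°
|D| = √(103402² + 464776²) ≈ 4.7614e+05, ∠D ≈ 102.54°
|G| = 1.5791e+06 / 4.7614e+05 ≈ 3.3165
Gain = 20 log₁₀(3.3165) ≈ 10.41 dB
∠G = 150.14° − 102.54° = 47.60°

10.4 dB, 47.6°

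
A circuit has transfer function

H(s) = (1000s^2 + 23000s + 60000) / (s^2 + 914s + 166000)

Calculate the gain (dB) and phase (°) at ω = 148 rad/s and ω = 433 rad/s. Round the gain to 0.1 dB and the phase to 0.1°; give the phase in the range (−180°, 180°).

Substitute s = j148:
Numerator: 1000(j148)^2 + 23000(j148) + 60000 = -21844000 + j3404000
Denominator: (j148)^2 + 914(j148) + 166000 = 144096 + j135272
|N| = √(21844000² + 3404000²) ≈ 2.2108e+07, ∠N ≈ 171.14°
|D| = √(144096² + 135272²) ≈ 1.9764e+05, ∠D ≈ 43.19°
|H| = 2.2108e+07 / 1.9764e+05 ≈ 111.86
Gain = 20 log₁₀(111.86) ≈ 40.97 dB
∠H = 171.14° − 43.19° = 127.95°

Substitute s = j433:
Numerator: 1000(j433)^2 + 23000(j433) + 60000 = -187429000 + j9959000
Denominator: (j433)^2 + 914(j433) + 166000 = -21489 + j395762
|N| = √(187429000² + 9959000²) ≈ 1.8769e+08, ∠N ≈ 176.96°
|D| = √(21489² + 395762²) ≈ 3.9634e+05, ∠D ≈ 93.11°
|H| = 1.8769e+08 / 3.9634e+05 ≈ 473.56
Gain = 20 log₁₀(473.56) ≈ 53.51 dB
∠H = 176.96° − 93.11° = 83.85°

ω = 148: 41.0 dB, 128.0°; ω = 433: 53.5 dB, 83.9°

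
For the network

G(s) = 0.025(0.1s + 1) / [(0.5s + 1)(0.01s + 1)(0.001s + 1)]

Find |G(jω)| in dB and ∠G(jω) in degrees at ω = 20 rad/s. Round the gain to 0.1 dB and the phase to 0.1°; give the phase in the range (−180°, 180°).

-45.3 dB, -33.3°

At ω = 20 rad/s:
zero (1 + j20·0.1) = 1 + j2 → |·| ≈ 2.2361, ∠ ≈ 63.43°
pole (1 + j20·0.5) = 1 + j10 → |·| ≈ 10.05, ∠ ≈ 84.29°
pole (1 + j20·0.01) = 1 + j0.2 → |·| ≈ 1.0198, ∠ ≈ 11.31°
pole (1 + j20·0.001) = 1 + j0.02 → |·| ≈ 1.0002, ∠ ≈ 1.15°
|G| = 0.025 · 2.2361 / (10.05 · 1.0198 · 1.0002) ≈ 0.0054533
Gain = 20 log₁₀(0.0054533) ≈ -45.27 dB
∠G = (63.43°) − (84.29° + 11.31° + 1.15°) = -33.32°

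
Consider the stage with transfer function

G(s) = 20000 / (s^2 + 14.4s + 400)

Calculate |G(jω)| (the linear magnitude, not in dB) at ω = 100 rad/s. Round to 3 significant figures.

2.06

At s = jω = j100:
quadratic: (j100)² + 14.4·j100 + 400 = -9600 + j1440 → |·| ≈ 9707.4, ∠ ≈ 171.47°
|G| = 20000 / 9707.4 ≈ 2.0603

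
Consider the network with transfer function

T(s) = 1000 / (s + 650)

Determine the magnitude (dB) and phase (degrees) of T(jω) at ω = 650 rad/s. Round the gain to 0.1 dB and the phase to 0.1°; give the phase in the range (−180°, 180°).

0.7 dB, -45.0°

At s = jω = j650:
pole (s+650): 650 + j650 → |·| = √(650²+650²) = √845000 ≈ 919.24, ∠ = arctan(650/650) ≈ 45.00°
|T| = 1000 / 919.24 ≈ 1.0879
Gain = 20 log₁₀(1.0879) ≈ 0.73 dB
∠T = 0.00° − 45.00° = -45.00°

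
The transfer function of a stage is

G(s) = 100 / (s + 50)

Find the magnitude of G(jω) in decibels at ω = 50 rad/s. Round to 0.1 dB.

3.0 dB

Substitute s = j50:
Numerator: 100 = 100 + j0
Denominator: (j50) + 50 = 50 + j50
|N| = √(100² + 0²) ≈ 100, ∠N ≈ 0.00°
|D| = √(50² + 50²) ≈ 70.711, ∠D ≈ 45.00°
|G| = 100 / 70.711 ≈ 1.4142
Gain = 20 log₁₀(1.4142) ≈ 3.01 dB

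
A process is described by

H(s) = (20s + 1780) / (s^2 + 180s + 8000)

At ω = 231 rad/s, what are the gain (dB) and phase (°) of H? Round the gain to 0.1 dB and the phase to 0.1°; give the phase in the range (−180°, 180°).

Substitute s = j231:
Numerator: 20(j231) + 1780 = 1780 + j4620
Denominator: (j231)^2 + 180(j231) + 8000 = -45361 + j41580
|N| = √(1780² + 4620²) ≈ 4951, ∠N ≈ 68.93°
|D| = √(45361² + 41580²) ≈ 61535, ∠D ≈ 137.49°
|H| = 4951 / 61535 ≈ 0.080458
Gain = 20 log₁₀(0.080458) ≈ -21.89 dB
∠H = 68.93° − 137.49° = -68.56°

-21.9 dB, -68.6°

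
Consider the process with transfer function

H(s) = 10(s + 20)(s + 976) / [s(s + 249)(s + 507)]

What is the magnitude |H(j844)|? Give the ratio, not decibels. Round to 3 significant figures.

At s = jω = j844:
zero (s+20): 20 + j844 → |·| = √(20²+844²) = √712736 ≈ 844.24, ∠ = arctan(844/20) ≈ 88.64°
zero (s+976): 976 + j844 → |·| = √(976²+844²) = √1664912 ≈ 1290.3, ∠ = arctan(844/976) ≈ 40.85°
pole (s+249): 249 + j844 → |·| = √(249²+844²) = √774337 ≈ 879.96, ∠ = arctan(844/249) ≈ 73.56°
pole (s+507): 507 + j844 → |·| = √(507²+844²) = √969385 ≈ 984.57, ∠ = arctan(844/507) ≈ 59.01°
pole at origin: |s| = 844, ∠ = 90.00° (in denominator)
|H| = 10 · 1.0893e+06 / 7.3123e+08 ≈ 0.014897

0.0149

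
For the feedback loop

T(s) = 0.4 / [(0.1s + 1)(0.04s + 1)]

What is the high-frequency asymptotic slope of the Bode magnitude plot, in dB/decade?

Each pole contributes −20 dB/decade at high frequency; each zero contributes +20 dB/decade.
Net: 0 zero(s) − 2 pole(s) → -40 dB/decade.

-40 dB/decade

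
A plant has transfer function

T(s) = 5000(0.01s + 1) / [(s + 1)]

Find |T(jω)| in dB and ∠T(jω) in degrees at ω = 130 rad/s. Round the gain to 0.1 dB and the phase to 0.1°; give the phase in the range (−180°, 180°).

At ω = 130 rad/s:
zero (1 + j130·0.01) = 1 + j1.3 → |·| ≈ 1.6401, ∠ ≈ 52.43°
pole (1 + j130·1) = 1 + j130 → |·| ≈ 130, ∠ ≈ 89.56°
|T| = 5000 · 1.6401 / (130) ≈ 63.081
Gain = 20 log₁₀(63.081) ≈ 36.00 dB
∠T = (52.43°) − (89.56°) = -37.13°

36.0 dB, -37.1°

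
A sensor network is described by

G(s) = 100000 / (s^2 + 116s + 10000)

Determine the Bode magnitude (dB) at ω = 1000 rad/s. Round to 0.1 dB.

At s = jω = j1000:
quadratic: (j1000)² + 116·j1000 + 10000 = -990000 + j116000 → |·| ≈ 9.9677e+05, ∠ ≈ 173.32°
|G| = 100000 / 9.9677e+05 ≈ 0.10032
Gain = 20 log₁₀(0.10032) ≈ -19.97 dB

-20.0 dB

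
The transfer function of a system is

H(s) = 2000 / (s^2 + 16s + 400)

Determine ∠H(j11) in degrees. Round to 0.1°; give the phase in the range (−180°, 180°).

At s = jω = j11:
quadratic: (j11)² + 16·j11 + 400 = 279 + j176 → |·| ≈ 329.87, ∠ ≈ 32.24°
∠H = 0.00° − 32.24° = -32.24°

-32.2°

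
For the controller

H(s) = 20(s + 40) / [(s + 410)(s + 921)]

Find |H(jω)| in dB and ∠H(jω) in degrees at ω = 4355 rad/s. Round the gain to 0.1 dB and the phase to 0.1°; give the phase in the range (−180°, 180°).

-47.0 dB, -73.2°

At s = jω = j4355:
zero (s+40): 40 + j4355 → |·| = √(40²+4355²) = √18967625 ≈ 4355.2, ∠ = arctan(4355/40) ≈ 89.47°
pole (s+410): 410 + j4355 → |·| = √(410²+4355²) = √19134125 ≈ 4374.3, ∠ = arctan(4355/410) ≈ 84.62°
pole (s+921): 921 + j4355 → |·| = √(921²+4355²) = √19814266 ≈ 4451.3, ∠ = arctan(4355/921) ≈ 78.06°
|H| = 20 · 4355.2 / 1.9471e+07 ≈ 0.0044735
Gain = 20 log₁₀(0.0044735) ≈ -46.99 dB
∠H = 89.47° − 162.68° = -73.21°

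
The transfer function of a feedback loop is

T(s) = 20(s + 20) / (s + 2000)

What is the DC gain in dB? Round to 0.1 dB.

-14.0 dB

T(0) = 20·20 / (2000) = 0.2
20 log₁₀(0.2) ≈ -13.98 dB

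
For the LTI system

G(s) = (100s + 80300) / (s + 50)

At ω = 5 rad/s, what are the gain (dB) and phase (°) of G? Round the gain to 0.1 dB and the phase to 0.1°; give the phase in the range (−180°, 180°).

Substitute s = j5:
Numerator: 100(j5) + 80300 = 80300 + j500
Denominator: (j5) + 50 = 50 + j5
|N| = √(80300² + 500²) ≈ 80302, ∠N ≈ 0.36°
|D| = √(50² + 5²) ≈ 50.249, ∠D ≈ 5.71°
|G| = 80302 / 50.249 ≈ 1598.1
Gain = 20 log₁₀(1598.1) ≈ 64.07 dB
∠G = 0.36° − 5.71° = -5.35°

64.1 dB, -5.4°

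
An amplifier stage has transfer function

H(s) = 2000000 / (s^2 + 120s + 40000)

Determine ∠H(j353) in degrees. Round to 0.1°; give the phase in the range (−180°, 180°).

-153.4°

At s = jω = j353:
quadratic: (j353)² + 120·j353 + 40000 = -84609 + j42360 → |·| ≈ 94621, ∠ ≈ 153.40°
∠H = 0.00° − 153.40° = -153.40°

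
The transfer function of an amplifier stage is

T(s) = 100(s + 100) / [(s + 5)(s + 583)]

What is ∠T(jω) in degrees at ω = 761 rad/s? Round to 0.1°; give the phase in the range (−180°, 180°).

At s = jω = j761:
zero (s+100): 100 + j761 → |·| = √(100²+761²) = √589121 ≈ 767.54, ∠ = arctan(761/100) ≈ 82.51°
pole (s+5): 5 + j761 → |·| = √(5²+761²) = √579146 ≈ 761.02, ∠ = arctan(761/5) ≈ 89.62°
pole (s+583): 583 + j761 → |·| = √(583²+761²) = √919010 ≈ 958.65, ∠ = arctan(761/583) ≈ 52.54°
∠T = 82.51° − 142.16° = -59.65°

-59.7°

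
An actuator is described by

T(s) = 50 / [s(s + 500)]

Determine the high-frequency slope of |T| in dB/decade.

-40 dB/decade

Each pole contributes −20 dB/decade at high frequency; each zero contributes +20 dB/decade.
Net: 0 zero(s) − 2 pole(s) → -40 dB/decade.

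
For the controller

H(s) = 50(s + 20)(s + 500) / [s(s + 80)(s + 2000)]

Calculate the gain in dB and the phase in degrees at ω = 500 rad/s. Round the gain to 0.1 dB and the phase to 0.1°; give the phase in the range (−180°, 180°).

At s = jω = j500:
zero (s+20): 20 + j500 → |·| = √(20²+500²) = √250400 ≈ 500.4, ∠ = arctan(500/20) ≈ 87.71°
zero (s+500): 500 + j500 → |·| = √(500²+500²) = √500000 ≈ 707.11, ∠ = arctan(500/500) ≈ 45.00°
pole (s+80): 80 + j500 → |·| = √(80²+500²) = √256400 ≈ 506.36, ∠ = arctan(500/80) ≈ 80.91°
pole (s+2000): 2000 + j500 → |·| = √(2000²+500²) = √4250000 ≈ 2061.6, ∠ = arctan(500/2000) ≈ 14.04°
pole at origin: |s| = 500, ∠ = 90.00° (in denominator)
|H| = 50 · 3.5384e+05 / 5.2196e+08 ≈ 0.033895
Gain = 20 log₁₀(0.033895) ≈ -29.40 dB
∠H = 132.71° − 184.95° = -52.24°

-29.4 dB, -52.2°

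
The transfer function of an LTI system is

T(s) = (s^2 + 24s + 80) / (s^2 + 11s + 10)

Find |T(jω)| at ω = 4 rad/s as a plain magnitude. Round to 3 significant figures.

Substitute s = j4:
Numerator: (j4)^2 + 24(j4) + 80 = 64 + j96
Denominator: (j4)^2 + 11(j4) + 10 = -6 + j44
|N| = √(64² + 96²) ≈ 115.38, ∠N ≈ 56.31°
|D| = √(6² + 44²) ≈ 44.407, ∠D ≈ 97.77°
|T| = 115.38 / 44.407 ≈ 2.5982

2.60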